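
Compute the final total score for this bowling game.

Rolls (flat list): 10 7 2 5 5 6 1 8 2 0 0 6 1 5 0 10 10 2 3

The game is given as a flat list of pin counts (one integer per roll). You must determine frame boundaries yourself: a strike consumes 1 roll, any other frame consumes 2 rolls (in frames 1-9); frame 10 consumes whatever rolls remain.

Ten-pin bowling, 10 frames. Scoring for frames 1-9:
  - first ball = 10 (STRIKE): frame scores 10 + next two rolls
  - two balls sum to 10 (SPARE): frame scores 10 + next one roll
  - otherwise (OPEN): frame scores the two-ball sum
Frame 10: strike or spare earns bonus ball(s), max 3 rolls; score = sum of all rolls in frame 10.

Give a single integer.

Frame 1: STRIKE. 10 + next two rolls (7+2) = 19. Cumulative: 19
Frame 2: OPEN (7+2=9). Cumulative: 28
Frame 3: SPARE (5+5=10). 10 + next roll (6) = 16. Cumulative: 44
Frame 4: OPEN (6+1=7). Cumulative: 51
Frame 5: SPARE (8+2=10). 10 + next roll (0) = 10. Cumulative: 61
Frame 6: OPEN (0+0=0). Cumulative: 61
Frame 7: OPEN (6+1=7). Cumulative: 68
Frame 8: OPEN (5+0=5). Cumulative: 73
Frame 9: STRIKE. 10 + next two rolls (10+2) = 22. Cumulative: 95
Frame 10: STRIKE. Sum of all frame-10 rolls (10+2+3) = 15. Cumulative: 110

Answer: 110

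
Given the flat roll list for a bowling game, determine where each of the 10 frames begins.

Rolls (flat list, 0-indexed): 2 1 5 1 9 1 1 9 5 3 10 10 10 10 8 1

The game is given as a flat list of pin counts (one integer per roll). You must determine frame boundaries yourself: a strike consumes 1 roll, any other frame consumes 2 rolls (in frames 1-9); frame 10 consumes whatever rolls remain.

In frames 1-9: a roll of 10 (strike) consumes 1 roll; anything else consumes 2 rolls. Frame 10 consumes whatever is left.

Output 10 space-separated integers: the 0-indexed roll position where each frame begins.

Answer: 0 2 4 6 8 10 11 12 13 14

Derivation:
Frame 1 starts at roll index 0: rolls=2,1 (sum=3), consumes 2 rolls
Frame 2 starts at roll index 2: rolls=5,1 (sum=6), consumes 2 rolls
Frame 3 starts at roll index 4: rolls=9,1 (sum=10), consumes 2 rolls
Frame 4 starts at roll index 6: rolls=1,9 (sum=10), consumes 2 rolls
Frame 5 starts at roll index 8: rolls=5,3 (sum=8), consumes 2 rolls
Frame 6 starts at roll index 10: roll=10 (strike), consumes 1 roll
Frame 7 starts at roll index 11: roll=10 (strike), consumes 1 roll
Frame 8 starts at roll index 12: roll=10 (strike), consumes 1 roll
Frame 9 starts at roll index 13: roll=10 (strike), consumes 1 roll
Frame 10 starts at roll index 14: 2 remaining rolls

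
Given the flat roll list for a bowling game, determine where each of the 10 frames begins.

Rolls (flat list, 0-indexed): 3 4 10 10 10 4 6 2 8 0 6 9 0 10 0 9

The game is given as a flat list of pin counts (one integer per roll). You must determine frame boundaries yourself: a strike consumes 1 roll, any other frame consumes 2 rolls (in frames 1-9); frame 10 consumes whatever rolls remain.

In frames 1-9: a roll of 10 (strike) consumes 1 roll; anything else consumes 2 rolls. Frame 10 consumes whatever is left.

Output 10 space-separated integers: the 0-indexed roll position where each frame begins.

Answer: 0 2 3 4 5 7 9 11 13 14

Derivation:
Frame 1 starts at roll index 0: rolls=3,4 (sum=7), consumes 2 rolls
Frame 2 starts at roll index 2: roll=10 (strike), consumes 1 roll
Frame 3 starts at roll index 3: roll=10 (strike), consumes 1 roll
Frame 4 starts at roll index 4: roll=10 (strike), consumes 1 roll
Frame 5 starts at roll index 5: rolls=4,6 (sum=10), consumes 2 rolls
Frame 6 starts at roll index 7: rolls=2,8 (sum=10), consumes 2 rolls
Frame 7 starts at roll index 9: rolls=0,6 (sum=6), consumes 2 rolls
Frame 8 starts at roll index 11: rolls=9,0 (sum=9), consumes 2 rolls
Frame 9 starts at roll index 13: roll=10 (strike), consumes 1 roll
Frame 10 starts at roll index 14: 2 remaining rolls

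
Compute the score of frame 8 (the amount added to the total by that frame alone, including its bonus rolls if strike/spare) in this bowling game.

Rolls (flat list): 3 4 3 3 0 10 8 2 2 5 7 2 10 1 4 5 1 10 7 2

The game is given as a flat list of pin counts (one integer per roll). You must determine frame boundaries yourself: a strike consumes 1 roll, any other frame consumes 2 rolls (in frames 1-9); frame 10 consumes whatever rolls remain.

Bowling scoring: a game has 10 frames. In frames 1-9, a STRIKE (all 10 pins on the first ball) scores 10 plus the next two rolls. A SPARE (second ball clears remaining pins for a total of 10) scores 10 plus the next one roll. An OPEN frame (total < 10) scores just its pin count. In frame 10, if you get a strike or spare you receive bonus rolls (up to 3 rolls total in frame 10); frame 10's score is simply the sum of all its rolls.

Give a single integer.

Answer: 5

Derivation:
Frame 1: OPEN (3+4=7). Cumulative: 7
Frame 2: OPEN (3+3=6). Cumulative: 13
Frame 3: SPARE (0+10=10). 10 + next roll (8) = 18. Cumulative: 31
Frame 4: SPARE (8+2=10). 10 + next roll (2) = 12. Cumulative: 43
Frame 5: OPEN (2+5=7). Cumulative: 50
Frame 6: OPEN (7+2=9). Cumulative: 59
Frame 7: STRIKE. 10 + next two rolls (1+4) = 15. Cumulative: 74
Frame 8: OPEN (1+4=5). Cumulative: 79
Frame 9: OPEN (5+1=6). Cumulative: 85
Frame 10: STRIKE. Sum of all frame-10 rolls (10+7+2) = 19. Cumulative: 104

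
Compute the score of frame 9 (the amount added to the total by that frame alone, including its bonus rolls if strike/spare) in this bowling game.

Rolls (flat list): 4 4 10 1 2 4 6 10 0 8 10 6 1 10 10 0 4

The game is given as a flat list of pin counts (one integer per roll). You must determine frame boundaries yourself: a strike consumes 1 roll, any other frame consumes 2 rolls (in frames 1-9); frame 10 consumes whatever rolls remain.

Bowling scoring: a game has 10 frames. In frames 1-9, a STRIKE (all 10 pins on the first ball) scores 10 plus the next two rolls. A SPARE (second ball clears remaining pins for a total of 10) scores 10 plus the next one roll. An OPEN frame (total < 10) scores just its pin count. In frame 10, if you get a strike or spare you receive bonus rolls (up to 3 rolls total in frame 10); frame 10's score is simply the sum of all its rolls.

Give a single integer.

Answer: 20

Derivation:
Frame 1: OPEN (4+4=8). Cumulative: 8
Frame 2: STRIKE. 10 + next two rolls (1+2) = 13. Cumulative: 21
Frame 3: OPEN (1+2=3). Cumulative: 24
Frame 4: SPARE (4+6=10). 10 + next roll (10) = 20. Cumulative: 44
Frame 5: STRIKE. 10 + next two rolls (0+8) = 18. Cumulative: 62
Frame 6: OPEN (0+8=8). Cumulative: 70
Frame 7: STRIKE. 10 + next two rolls (6+1) = 17. Cumulative: 87
Frame 8: OPEN (6+1=7). Cumulative: 94
Frame 9: STRIKE. 10 + next two rolls (10+0) = 20. Cumulative: 114
Frame 10: STRIKE. Sum of all frame-10 rolls (10+0+4) = 14. Cumulative: 128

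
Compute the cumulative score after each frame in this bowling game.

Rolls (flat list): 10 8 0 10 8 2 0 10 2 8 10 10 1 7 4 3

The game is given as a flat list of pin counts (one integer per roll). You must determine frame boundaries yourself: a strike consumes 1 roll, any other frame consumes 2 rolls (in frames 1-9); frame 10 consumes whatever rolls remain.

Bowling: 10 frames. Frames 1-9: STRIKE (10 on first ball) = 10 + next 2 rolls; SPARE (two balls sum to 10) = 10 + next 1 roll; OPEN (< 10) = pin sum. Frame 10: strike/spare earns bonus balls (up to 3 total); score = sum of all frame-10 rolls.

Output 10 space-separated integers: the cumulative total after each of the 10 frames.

Frame 1: STRIKE. 10 + next two rolls (8+0) = 18. Cumulative: 18
Frame 2: OPEN (8+0=8). Cumulative: 26
Frame 3: STRIKE. 10 + next two rolls (8+2) = 20. Cumulative: 46
Frame 4: SPARE (8+2=10). 10 + next roll (0) = 10. Cumulative: 56
Frame 5: SPARE (0+10=10). 10 + next roll (2) = 12. Cumulative: 68
Frame 6: SPARE (2+8=10). 10 + next roll (10) = 20. Cumulative: 88
Frame 7: STRIKE. 10 + next two rolls (10+1) = 21. Cumulative: 109
Frame 8: STRIKE. 10 + next two rolls (1+7) = 18. Cumulative: 127
Frame 9: OPEN (1+7=8). Cumulative: 135
Frame 10: OPEN. Sum of all frame-10 rolls (4+3) = 7. Cumulative: 142

Answer: 18 26 46 56 68 88 109 127 135 142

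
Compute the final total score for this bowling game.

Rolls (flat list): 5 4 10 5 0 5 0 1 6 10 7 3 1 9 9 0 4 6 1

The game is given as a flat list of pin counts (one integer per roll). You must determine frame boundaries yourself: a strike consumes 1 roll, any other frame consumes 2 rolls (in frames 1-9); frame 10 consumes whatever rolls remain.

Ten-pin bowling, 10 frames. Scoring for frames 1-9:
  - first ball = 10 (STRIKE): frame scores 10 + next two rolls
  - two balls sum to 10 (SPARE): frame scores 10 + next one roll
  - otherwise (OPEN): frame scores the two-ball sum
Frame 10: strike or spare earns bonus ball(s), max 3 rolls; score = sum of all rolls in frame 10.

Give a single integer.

Frame 1: OPEN (5+4=9). Cumulative: 9
Frame 2: STRIKE. 10 + next two rolls (5+0) = 15. Cumulative: 24
Frame 3: OPEN (5+0=5). Cumulative: 29
Frame 4: OPEN (5+0=5). Cumulative: 34
Frame 5: OPEN (1+6=7). Cumulative: 41
Frame 6: STRIKE. 10 + next two rolls (7+3) = 20. Cumulative: 61
Frame 7: SPARE (7+3=10). 10 + next roll (1) = 11. Cumulative: 72
Frame 8: SPARE (1+9=10). 10 + next roll (9) = 19. Cumulative: 91
Frame 9: OPEN (9+0=9). Cumulative: 100
Frame 10: SPARE. Sum of all frame-10 rolls (4+6+1) = 11. Cumulative: 111

Answer: 111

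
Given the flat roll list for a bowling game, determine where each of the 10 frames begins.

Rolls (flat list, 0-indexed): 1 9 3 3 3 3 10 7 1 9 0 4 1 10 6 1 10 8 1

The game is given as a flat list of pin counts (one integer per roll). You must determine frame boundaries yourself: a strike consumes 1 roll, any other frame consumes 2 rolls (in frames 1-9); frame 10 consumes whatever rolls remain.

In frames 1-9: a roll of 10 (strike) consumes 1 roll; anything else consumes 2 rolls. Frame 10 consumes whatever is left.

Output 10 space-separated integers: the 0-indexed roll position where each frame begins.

Answer: 0 2 4 6 7 9 11 13 14 16

Derivation:
Frame 1 starts at roll index 0: rolls=1,9 (sum=10), consumes 2 rolls
Frame 2 starts at roll index 2: rolls=3,3 (sum=6), consumes 2 rolls
Frame 3 starts at roll index 4: rolls=3,3 (sum=6), consumes 2 rolls
Frame 4 starts at roll index 6: roll=10 (strike), consumes 1 roll
Frame 5 starts at roll index 7: rolls=7,1 (sum=8), consumes 2 rolls
Frame 6 starts at roll index 9: rolls=9,0 (sum=9), consumes 2 rolls
Frame 7 starts at roll index 11: rolls=4,1 (sum=5), consumes 2 rolls
Frame 8 starts at roll index 13: roll=10 (strike), consumes 1 roll
Frame 9 starts at roll index 14: rolls=6,1 (sum=7), consumes 2 rolls
Frame 10 starts at roll index 16: 3 remaining rolls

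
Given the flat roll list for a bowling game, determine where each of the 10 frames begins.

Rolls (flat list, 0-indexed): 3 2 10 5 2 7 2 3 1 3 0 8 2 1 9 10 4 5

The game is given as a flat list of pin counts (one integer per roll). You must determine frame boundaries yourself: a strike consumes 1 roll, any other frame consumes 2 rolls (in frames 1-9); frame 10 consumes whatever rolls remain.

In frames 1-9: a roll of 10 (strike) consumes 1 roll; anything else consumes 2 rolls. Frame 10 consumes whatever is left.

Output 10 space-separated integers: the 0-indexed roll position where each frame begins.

Frame 1 starts at roll index 0: rolls=3,2 (sum=5), consumes 2 rolls
Frame 2 starts at roll index 2: roll=10 (strike), consumes 1 roll
Frame 3 starts at roll index 3: rolls=5,2 (sum=7), consumes 2 rolls
Frame 4 starts at roll index 5: rolls=7,2 (sum=9), consumes 2 rolls
Frame 5 starts at roll index 7: rolls=3,1 (sum=4), consumes 2 rolls
Frame 6 starts at roll index 9: rolls=3,0 (sum=3), consumes 2 rolls
Frame 7 starts at roll index 11: rolls=8,2 (sum=10), consumes 2 rolls
Frame 8 starts at roll index 13: rolls=1,9 (sum=10), consumes 2 rolls
Frame 9 starts at roll index 15: roll=10 (strike), consumes 1 roll
Frame 10 starts at roll index 16: 2 remaining rolls

Answer: 0 2 3 5 7 9 11 13 15 16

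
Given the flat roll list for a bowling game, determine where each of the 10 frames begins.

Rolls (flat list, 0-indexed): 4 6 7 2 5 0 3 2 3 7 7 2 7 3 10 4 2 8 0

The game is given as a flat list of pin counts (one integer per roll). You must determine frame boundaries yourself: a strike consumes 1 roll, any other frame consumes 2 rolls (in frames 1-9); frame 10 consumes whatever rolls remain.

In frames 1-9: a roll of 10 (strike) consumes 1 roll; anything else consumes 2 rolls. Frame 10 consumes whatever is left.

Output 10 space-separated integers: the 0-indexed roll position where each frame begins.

Frame 1 starts at roll index 0: rolls=4,6 (sum=10), consumes 2 rolls
Frame 2 starts at roll index 2: rolls=7,2 (sum=9), consumes 2 rolls
Frame 3 starts at roll index 4: rolls=5,0 (sum=5), consumes 2 rolls
Frame 4 starts at roll index 6: rolls=3,2 (sum=5), consumes 2 rolls
Frame 5 starts at roll index 8: rolls=3,7 (sum=10), consumes 2 rolls
Frame 6 starts at roll index 10: rolls=7,2 (sum=9), consumes 2 rolls
Frame 7 starts at roll index 12: rolls=7,3 (sum=10), consumes 2 rolls
Frame 8 starts at roll index 14: roll=10 (strike), consumes 1 roll
Frame 9 starts at roll index 15: rolls=4,2 (sum=6), consumes 2 rolls
Frame 10 starts at roll index 17: 2 remaining rolls

Answer: 0 2 4 6 8 10 12 14 15 17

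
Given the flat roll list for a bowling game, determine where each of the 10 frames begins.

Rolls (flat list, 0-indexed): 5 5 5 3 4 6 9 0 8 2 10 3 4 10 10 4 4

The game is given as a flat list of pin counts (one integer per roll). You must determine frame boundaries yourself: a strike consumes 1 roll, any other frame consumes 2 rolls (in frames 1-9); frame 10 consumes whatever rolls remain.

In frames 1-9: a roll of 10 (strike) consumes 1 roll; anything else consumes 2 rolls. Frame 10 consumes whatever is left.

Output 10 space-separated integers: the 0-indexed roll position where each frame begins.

Frame 1 starts at roll index 0: rolls=5,5 (sum=10), consumes 2 rolls
Frame 2 starts at roll index 2: rolls=5,3 (sum=8), consumes 2 rolls
Frame 3 starts at roll index 4: rolls=4,6 (sum=10), consumes 2 rolls
Frame 4 starts at roll index 6: rolls=9,0 (sum=9), consumes 2 rolls
Frame 5 starts at roll index 8: rolls=8,2 (sum=10), consumes 2 rolls
Frame 6 starts at roll index 10: roll=10 (strike), consumes 1 roll
Frame 7 starts at roll index 11: rolls=3,4 (sum=7), consumes 2 rolls
Frame 8 starts at roll index 13: roll=10 (strike), consumes 1 roll
Frame 9 starts at roll index 14: roll=10 (strike), consumes 1 roll
Frame 10 starts at roll index 15: 2 remaining rolls

Answer: 0 2 4 6 8 10 11 13 14 15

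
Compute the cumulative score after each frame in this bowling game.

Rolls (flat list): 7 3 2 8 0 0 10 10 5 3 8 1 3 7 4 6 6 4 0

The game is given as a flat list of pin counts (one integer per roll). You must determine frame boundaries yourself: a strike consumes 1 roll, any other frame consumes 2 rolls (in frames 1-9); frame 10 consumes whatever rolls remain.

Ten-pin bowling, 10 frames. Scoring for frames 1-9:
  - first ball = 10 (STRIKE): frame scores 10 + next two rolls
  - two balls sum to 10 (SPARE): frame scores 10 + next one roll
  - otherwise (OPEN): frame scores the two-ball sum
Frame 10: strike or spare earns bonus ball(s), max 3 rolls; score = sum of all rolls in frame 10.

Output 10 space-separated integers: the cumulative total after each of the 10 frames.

Frame 1: SPARE (7+3=10). 10 + next roll (2) = 12. Cumulative: 12
Frame 2: SPARE (2+8=10). 10 + next roll (0) = 10. Cumulative: 22
Frame 3: OPEN (0+0=0). Cumulative: 22
Frame 4: STRIKE. 10 + next two rolls (10+5) = 25. Cumulative: 47
Frame 5: STRIKE. 10 + next two rolls (5+3) = 18. Cumulative: 65
Frame 6: OPEN (5+3=8). Cumulative: 73
Frame 7: OPEN (8+1=9). Cumulative: 82
Frame 8: SPARE (3+7=10). 10 + next roll (4) = 14. Cumulative: 96
Frame 9: SPARE (4+6=10). 10 + next roll (6) = 16. Cumulative: 112
Frame 10: SPARE. Sum of all frame-10 rolls (6+4+0) = 10. Cumulative: 122

Answer: 12 22 22 47 65 73 82 96 112 122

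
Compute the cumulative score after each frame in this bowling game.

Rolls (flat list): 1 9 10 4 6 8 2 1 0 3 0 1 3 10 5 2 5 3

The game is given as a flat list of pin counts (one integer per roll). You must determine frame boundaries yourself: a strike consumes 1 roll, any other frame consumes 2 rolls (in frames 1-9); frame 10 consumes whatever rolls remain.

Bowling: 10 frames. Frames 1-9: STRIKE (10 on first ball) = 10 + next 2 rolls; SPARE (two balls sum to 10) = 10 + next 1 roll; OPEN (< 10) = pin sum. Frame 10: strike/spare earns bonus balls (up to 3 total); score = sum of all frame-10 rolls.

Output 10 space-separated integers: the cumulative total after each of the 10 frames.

Frame 1: SPARE (1+9=10). 10 + next roll (10) = 20. Cumulative: 20
Frame 2: STRIKE. 10 + next two rolls (4+6) = 20. Cumulative: 40
Frame 3: SPARE (4+6=10). 10 + next roll (8) = 18. Cumulative: 58
Frame 4: SPARE (8+2=10). 10 + next roll (1) = 11. Cumulative: 69
Frame 5: OPEN (1+0=1). Cumulative: 70
Frame 6: OPEN (3+0=3). Cumulative: 73
Frame 7: OPEN (1+3=4). Cumulative: 77
Frame 8: STRIKE. 10 + next two rolls (5+2) = 17. Cumulative: 94
Frame 9: OPEN (5+2=7). Cumulative: 101
Frame 10: OPEN. Sum of all frame-10 rolls (5+3) = 8. Cumulative: 109

Answer: 20 40 58 69 70 73 77 94 101 109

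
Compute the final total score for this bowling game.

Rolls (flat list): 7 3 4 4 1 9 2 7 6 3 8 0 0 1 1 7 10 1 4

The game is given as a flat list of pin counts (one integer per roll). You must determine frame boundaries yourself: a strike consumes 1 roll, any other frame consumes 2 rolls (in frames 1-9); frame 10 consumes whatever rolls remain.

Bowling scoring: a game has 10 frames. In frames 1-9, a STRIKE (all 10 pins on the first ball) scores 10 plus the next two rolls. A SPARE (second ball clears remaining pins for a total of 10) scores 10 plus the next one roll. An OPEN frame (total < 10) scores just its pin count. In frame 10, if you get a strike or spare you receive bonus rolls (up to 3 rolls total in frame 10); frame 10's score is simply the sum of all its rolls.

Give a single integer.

Answer: 89

Derivation:
Frame 1: SPARE (7+3=10). 10 + next roll (4) = 14. Cumulative: 14
Frame 2: OPEN (4+4=8). Cumulative: 22
Frame 3: SPARE (1+9=10). 10 + next roll (2) = 12. Cumulative: 34
Frame 4: OPEN (2+7=9). Cumulative: 43
Frame 5: OPEN (6+3=9). Cumulative: 52
Frame 6: OPEN (8+0=8). Cumulative: 60
Frame 7: OPEN (0+1=1). Cumulative: 61
Frame 8: OPEN (1+7=8). Cumulative: 69
Frame 9: STRIKE. 10 + next two rolls (1+4) = 15. Cumulative: 84
Frame 10: OPEN. Sum of all frame-10 rolls (1+4) = 5. Cumulative: 89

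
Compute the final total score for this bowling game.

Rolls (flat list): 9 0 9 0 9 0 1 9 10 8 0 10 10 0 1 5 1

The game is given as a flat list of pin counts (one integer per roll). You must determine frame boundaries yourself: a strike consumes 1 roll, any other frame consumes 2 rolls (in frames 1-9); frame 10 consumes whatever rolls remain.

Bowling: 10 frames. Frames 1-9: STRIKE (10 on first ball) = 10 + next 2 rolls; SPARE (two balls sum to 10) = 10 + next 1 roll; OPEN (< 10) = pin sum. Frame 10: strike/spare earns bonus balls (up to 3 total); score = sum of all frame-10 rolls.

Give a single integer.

Answer: 111

Derivation:
Frame 1: OPEN (9+0=9). Cumulative: 9
Frame 2: OPEN (9+0=9). Cumulative: 18
Frame 3: OPEN (9+0=9). Cumulative: 27
Frame 4: SPARE (1+9=10). 10 + next roll (10) = 20. Cumulative: 47
Frame 5: STRIKE. 10 + next two rolls (8+0) = 18. Cumulative: 65
Frame 6: OPEN (8+0=8). Cumulative: 73
Frame 7: STRIKE. 10 + next two rolls (10+0) = 20. Cumulative: 93
Frame 8: STRIKE. 10 + next two rolls (0+1) = 11. Cumulative: 104
Frame 9: OPEN (0+1=1). Cumulative: 105
Frame 10: OPEN. Sum of all frame-10 rolls (5+1) = 6. Cumulative: 111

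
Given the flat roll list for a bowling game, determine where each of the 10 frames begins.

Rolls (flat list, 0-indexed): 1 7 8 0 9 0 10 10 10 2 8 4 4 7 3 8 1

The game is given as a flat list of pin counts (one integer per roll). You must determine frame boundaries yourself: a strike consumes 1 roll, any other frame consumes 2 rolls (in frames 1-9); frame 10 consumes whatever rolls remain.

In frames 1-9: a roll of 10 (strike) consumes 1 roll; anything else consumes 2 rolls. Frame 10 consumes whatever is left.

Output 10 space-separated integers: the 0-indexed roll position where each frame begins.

Frame 1 starts at roll index 0: rolls=1,7 (sum=8), consumes 2 rolls
Frame 2 starts at roll index 2: rolls=8,0 (sum=8), consumes 2 rolls
Frame 3 starts at roll index 4: rolls=9,0 (sum=9), consumes 2 rolls
Frame 4 starts at roll index 6: roll=10 (strike), consumes 1 roll
Frame 5 starts at roll index 7: roll=10 (strike), consumes 1 roll
Frame 6 starts at roll index 8: roll=10 (strike), consumes 1 roll
Frame 7 starts at roll index 9: rolls=2,8 (sum=10), consumes 2 rolls
Frame 8 starts at roll index 11: rolls=4,4 (sum=8), consumes 2 rolls
Frame 9 starts at roll index 13: rolls=7,3 (sum=10), consumes 2 rolls
Frame 10 starts at roll index 15: 2 remaining rolls

Answer: 0 2 4 6 7 8 9 11 13 15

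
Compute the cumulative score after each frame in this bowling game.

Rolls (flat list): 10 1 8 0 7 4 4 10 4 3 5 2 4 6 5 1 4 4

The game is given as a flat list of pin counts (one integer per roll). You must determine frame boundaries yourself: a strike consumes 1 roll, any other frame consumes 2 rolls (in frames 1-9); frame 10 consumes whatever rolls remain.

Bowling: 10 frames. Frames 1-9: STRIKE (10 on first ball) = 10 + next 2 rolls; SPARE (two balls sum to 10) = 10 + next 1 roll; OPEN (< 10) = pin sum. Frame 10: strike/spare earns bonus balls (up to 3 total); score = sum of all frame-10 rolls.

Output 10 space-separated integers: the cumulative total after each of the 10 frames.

Answer: 19 28 35 43 60 67 74 89 95 103

Derivation:
Frame 1: STRIKE. 10 + next two rolls (1+8) = 19. Cumulative: 19
Frame 2: OPEN (1+8=9). Cumulative: 28
Frame 3: OPEN (0+7=7). Cumulative: 35
Frame 4: OPEN (4+4=8). Cumulative: 43
Frame 5: STRIKE. 10 + next two rolls (4+3) = 17. Cumulative: 60
Frame 6: OPEN (4+3=7). Cumulative: 67
Frame 7: OPEN (5+2=7). Cumulative: 74
Frame 8: SPARE (4+6=10). 10 + next roll (5) = 15. Cumulative: 89
Frame 9: OPEN (5+1=6). Cumulative: 95
Frame 10: OPEN. Sum of all frame-10 rolls (4+4) = 8. Cumulative: 103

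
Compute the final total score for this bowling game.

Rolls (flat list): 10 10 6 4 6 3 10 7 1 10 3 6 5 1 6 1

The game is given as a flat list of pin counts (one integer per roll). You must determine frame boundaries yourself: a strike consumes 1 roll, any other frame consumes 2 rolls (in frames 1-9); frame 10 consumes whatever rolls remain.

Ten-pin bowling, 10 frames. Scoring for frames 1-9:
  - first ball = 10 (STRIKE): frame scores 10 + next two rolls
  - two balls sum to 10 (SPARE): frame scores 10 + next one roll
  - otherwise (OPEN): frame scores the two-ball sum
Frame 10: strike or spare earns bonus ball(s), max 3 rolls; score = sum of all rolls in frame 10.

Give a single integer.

Answer: 138

Derivation:
Frame 1: STRIKE. 10 + next two rolls (10+6) = 26. Cumulative: 26
Frame 2: STRIKE. 10 + next two rolls (6+4) = 20. Cumulative: 46
Frame 3: SPARE (6+4=10). 10 + next roll (6) = 16. Cumulative: 62
Frame 4: OPEN (6+3=9). Cumulative: 71
Frame 5: STRIKE. 10 + next two rolls (7+1) = 18. Cumulative: 89
Frame 6: OPEN (7+1=8). Cumulative: 97
Frame 7: STRIKE. 10 + next two rolls (3+6) = 19. Cumulative: 116
Frame 8: OPEN (3+6=9). Cumulative: 125
Frame 9: OPEN (5+1=6). Cumulative: 131
Frame 10: OPEN. Sum of all frame-10 rolls (6+1) = 7. Cumulative: 138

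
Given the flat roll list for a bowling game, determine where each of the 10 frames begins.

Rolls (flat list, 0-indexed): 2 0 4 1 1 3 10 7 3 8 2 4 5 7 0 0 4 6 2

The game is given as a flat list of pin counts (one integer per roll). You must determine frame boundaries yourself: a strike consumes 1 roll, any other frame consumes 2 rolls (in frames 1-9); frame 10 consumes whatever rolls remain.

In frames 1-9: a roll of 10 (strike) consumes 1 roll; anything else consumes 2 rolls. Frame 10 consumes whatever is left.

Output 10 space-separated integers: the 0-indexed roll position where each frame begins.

Frame 1 starts at roll index 0: rolls=2,0 (sum=2), consumes 2 rolls
Frame 2 starts at roll index 2: rolls=4,1 (sum=5), consumes 2 rolls
Frame 3 starts at roll index 4: rolls=1,3 (sum=4), consumes 2 rolls
Frame 4 starts at roll index 6: roll=10 (strike), consumes 1 roll
Frame 5 starts at roll index 7: rolls=7,3 (sum=10), consumes 2 rolls
Frame 6 starts at roll index 9: rolls=8,2 (sum=10), consumes 2 rolls
Frame 7 starts at roll index 11: rolls=4,5 (sum=9), consumes 2 rolls
Frame 8 starts at roll index 13: rolls=7,0 (sum=7), consumes 2 rolls
Frame 9 starts at roll index 15: rolls=0,4 (sum=4), consumes 2 rolls
Frame 10 starts at roll index 17: 2 remaining rolls

Answer: 0 2 4 6 7 9 11 13 15 17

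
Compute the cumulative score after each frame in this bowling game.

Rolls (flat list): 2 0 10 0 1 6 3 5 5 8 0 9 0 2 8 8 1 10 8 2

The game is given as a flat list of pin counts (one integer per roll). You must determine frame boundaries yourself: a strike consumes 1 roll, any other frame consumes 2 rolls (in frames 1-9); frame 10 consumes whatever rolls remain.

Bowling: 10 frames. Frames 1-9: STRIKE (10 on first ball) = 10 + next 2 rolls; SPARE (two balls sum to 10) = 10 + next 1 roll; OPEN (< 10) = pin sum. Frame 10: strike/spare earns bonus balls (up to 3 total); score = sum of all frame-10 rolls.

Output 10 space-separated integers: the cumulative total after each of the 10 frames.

Frame 1: OPEN (2+0=2). Cumulative: 2
Frame 2: STRIKE. 10 + next two rolls (0+1) = 11. Cumulative: 13
Frame 3: OPEN (0+1=1). Cumulative: 14
Frame 4: OPEN (6+3=9). Cumulative: 23
Frame 5: SPARE (5+5=10). 10 + next roll (8) = 18. Cumulative: 41
Frame 6: OPEN (8+0=8). Cumulative: 49
Frame 7: OPEN (9+0=9). Cumulative: 58
Frame 8: SPARE (2+8=10). 10 + next roll (8) = 18. Cumulative: 76
Frame 9: OPEN (8+1=9). Cumulative: 85
Frame 10: STRIKE. Sum of all frame-10 rolls (10+8+2) = 20. Cumulative: 105

Answer: 2 13 14 23 41 49 58 76 85 105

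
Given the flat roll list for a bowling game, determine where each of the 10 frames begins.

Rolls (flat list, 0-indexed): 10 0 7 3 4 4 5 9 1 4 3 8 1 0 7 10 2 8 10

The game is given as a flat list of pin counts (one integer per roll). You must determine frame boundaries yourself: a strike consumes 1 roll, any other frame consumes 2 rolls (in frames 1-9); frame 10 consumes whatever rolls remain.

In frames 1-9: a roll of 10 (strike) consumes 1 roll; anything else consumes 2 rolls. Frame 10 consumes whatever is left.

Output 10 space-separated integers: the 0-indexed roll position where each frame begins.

Answer: 0 1 3 5 7 9 11 13 15 16

Derivation:
Frame 1 starts at roll index 0: roll=10 (strike), consumes 1 roll
Frame 2 starts at roll index 1: rolls=0,7 (sum=7), consumes 2 rolls
Frame 3 starts at roll index 3: rolls=3,4 (sum=7), consumes 2 rolls
Frame 4 starts at roll index 5: rolls=4,5 (sum=9), consumes 2 rolls
Frame 5 starts at roll index 7: rolls=9,1 (sum=10), consumes 2 rolls
Frame 6 starts at roll index 9: rolls=4,3 (sum=7), consumes 2 rolls
Frame 7 starts at roll index 11: rolls=8,1 (sum=9), consumes 2 rolls
Frame 8 starts at roll index 13: rolls=0,7 (sum=7), consumes 2 rolls
Frame 9 starts at roll index 15: roll=10 (strike), consumes 1 roll
Frame 10 starts at roll index 16: 3 remaining rolls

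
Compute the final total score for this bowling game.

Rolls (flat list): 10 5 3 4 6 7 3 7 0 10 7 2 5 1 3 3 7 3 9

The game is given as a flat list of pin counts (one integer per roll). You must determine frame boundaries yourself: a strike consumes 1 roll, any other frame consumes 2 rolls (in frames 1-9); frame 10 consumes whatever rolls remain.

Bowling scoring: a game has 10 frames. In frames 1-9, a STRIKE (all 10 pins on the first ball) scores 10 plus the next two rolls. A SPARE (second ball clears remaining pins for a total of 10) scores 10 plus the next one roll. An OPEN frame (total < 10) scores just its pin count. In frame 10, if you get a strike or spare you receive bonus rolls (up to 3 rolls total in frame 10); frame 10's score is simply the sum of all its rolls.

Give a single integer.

Answer: 126

Derivation:
Frame 1: STRIKE. 10 + next two rolls (5+3) = 18. Cumulative: 18
Frame 2: OPEN (5+3=8). Cumulative: 26
Frame 3: SPARE (4+6=10). 10 + next roll (7) = 17. Cumulative: 43
Frame 4: SPARE (7+3=10). 10 + next roll (7) = 17. Cumulative: 60
Frame 5: OPEN (7+0=7). Cumulative: 67
Frame 6: STRIKE. 10 + next two rolls (7+2) = 19. Cumulative: 86
Frame 7: OPEN (7+2=9). Cumulative: 95
Frame 8: OPEN (5+1=6). Cumulative: 101
Frame 9: OPEN (3+3=6). Cumulative: 107
Frame 10: SPARE. Sum of all frame-10 rolls (7+3+9) = 19. Cumulative: 126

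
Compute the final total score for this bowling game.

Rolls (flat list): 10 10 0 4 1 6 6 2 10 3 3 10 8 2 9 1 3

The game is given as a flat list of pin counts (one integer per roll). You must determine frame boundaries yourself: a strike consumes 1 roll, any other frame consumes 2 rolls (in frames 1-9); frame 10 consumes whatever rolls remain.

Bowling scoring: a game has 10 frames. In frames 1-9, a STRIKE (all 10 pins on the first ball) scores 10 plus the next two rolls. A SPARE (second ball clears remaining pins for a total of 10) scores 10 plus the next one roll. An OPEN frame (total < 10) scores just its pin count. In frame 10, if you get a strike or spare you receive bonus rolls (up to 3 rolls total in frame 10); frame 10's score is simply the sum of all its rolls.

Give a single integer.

Answer: 127

Derivation:
Frame 1: STRIKE. 10 + next two rolls (10+0) = 20. Cumulative: 20
Frame 2: STRIKE. 10 + next two rolls (0+4) = 14. Cumulative: 34
Frame 3: OPEN (0+4=4). Cumulative: 38
Frame 4: OPEN (1+6=7). Cumulative: 45
Frame 5: OPEN (6+2=8). Cumulative: 53
Frame 6: STRIKE. 10 + next two rolls (3+3) = 16. Cumulative: 69
Frame 7: OPEN (3+3=6). Cumulative: 75
Frame 8: STRIKE. 10 + next two rolls (8+2) = 20. Cumulative: 95
Frame 9: SPARE (8+2=10). 10 + next roll (9) = 19. Cumulative: 114
Frame 10: SPARE. Sum of all frame-10 rolls (9+1+3) = 13. Cumulative: 127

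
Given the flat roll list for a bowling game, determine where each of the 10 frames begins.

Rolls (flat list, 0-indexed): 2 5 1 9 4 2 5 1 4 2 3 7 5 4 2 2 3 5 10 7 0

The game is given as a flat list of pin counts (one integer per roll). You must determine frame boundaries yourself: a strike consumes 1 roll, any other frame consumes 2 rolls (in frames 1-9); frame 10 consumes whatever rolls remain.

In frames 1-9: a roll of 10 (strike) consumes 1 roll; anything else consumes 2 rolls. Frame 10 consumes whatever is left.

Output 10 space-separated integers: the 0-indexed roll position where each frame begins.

Frame 1 starts at roll index 0: rolls=2,5 (sum=7), consumes 2 rolls
Frame 2 starts at roll index 2: rolls=1,9 (sum=10), consumes 2 rolls
Frame 3 starts at roll index 4: rolls=4,2 (sum=6), consumes 2 rolls
Frame 4 starts at roll index 6: rolls=5,1 (sum=6), consumes 2 rolls
Frame 5 starts at roll index 8: rolls=4,2 (sum=6), consumes 2 rolls
Frame 6 starts at roll index 10: rolls=3,7 (sum=10), consumes 2 rolls
Frame 7 starts at roll index 12: rolls=5,4 (sum=9), consumes 2 rolls
Frame 8 starts at roll index 14: rolls=2,2 (sum=4), consumes 2 rolls
Frame 9 starts at roll index 16: rolls=3,5 (sum=8), consumes 2 rolls
Frame 10 starts at roll index 18: 3 remaining rolls

Answer: 0 2 4 6 8 10 12 14 16 18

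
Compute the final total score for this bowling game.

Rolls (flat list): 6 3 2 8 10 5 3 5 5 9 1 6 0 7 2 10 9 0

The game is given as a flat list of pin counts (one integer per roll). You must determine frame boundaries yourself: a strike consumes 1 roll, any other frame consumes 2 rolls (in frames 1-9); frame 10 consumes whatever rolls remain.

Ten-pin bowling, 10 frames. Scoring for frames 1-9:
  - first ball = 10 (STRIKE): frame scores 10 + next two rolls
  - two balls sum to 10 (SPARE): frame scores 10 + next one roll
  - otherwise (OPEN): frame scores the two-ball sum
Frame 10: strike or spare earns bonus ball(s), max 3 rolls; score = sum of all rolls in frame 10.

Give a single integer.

Frame 1: OPEN (6+3=9). Cumulative: 9
Frame 2: SPARE (2+8=10). 10 + next roll (10) = 20. Cumulative: 29
Frame 3: STRIKE. 10 + next two rolls (5+3) = 18. Cumulative: 47
Frame 4: OPEN (5+3=8). Cumulative: 55
Frame 5: SPARE (5+5=10). 10 + next roll (9) = 19. Cumulative: 74
Frame 6: SPARE (9+1=10). 10 + next roll (6) = 16. Cumulative: 90
Frame 7: OPEN (6+0=6). Cumulative: 96
Frame 8: OPEN (7+2=9). Cumulative: 105
Frame 9: STRIKE. 10 + next two rolls (9+0) = 19. Cumulative: 124
Frame 10: OPEN. Sum of all frame-10 rolls (9+0) = 9. Cumulative: 133

Answer: 133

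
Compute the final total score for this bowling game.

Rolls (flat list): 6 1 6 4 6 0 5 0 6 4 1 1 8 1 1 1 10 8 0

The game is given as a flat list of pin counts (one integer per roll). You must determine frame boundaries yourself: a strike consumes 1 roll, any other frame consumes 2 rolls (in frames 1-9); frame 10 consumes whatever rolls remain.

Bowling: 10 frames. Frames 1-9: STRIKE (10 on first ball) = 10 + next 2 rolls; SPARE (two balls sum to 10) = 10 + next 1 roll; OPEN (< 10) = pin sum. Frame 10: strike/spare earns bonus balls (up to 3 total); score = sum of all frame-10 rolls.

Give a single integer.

Frame 1: OPEN (6+1=7). Cumulative: 7
Frame 2: SPARE (6+4=10). 10 + next roll (6) = 16. Cumulative: 23
Frame 3: OPEN (6+0=6). Cumulative: 29
Frame 4: OPEN (5+0=5). Cumulative: 34
Frame 5: SPARE (6+4=10). 10 + next roll (1) = 11. Cumulative: 45
Frame 6: OPEN (1+1=2). Cumulative: 47
Frame 7: OPEN (8+1=9). Cumulative: 56
Frame 8: OPEN (1+1=2). Cumulative: 58
Frame 9: STRIKE. 10 + next two rolls (8+0) = 18. Cumulative: 76
Frame 10: OPEN. Sum of all frame-10 rolls (8+0) = 8. Cumulative: 84

Answer: 84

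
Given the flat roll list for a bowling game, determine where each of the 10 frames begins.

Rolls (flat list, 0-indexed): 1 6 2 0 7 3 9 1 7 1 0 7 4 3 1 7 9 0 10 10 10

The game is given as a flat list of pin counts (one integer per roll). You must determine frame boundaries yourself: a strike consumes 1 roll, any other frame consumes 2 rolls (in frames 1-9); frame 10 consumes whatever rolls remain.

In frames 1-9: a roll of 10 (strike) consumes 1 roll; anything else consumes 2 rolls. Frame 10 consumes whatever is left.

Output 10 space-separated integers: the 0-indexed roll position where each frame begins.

Answer: 0 2 4 6 8 10 12 14 16 18

Derivation:
Frame 1 starts at roll index 0: rolls=1,6 (sum=7), consumes 2 rolls
Frame 2 starts at roll index 2: rolls=2,0 (sum=2), consumes 2 rolls
Frame 3 starts at roll index 4: rolls=7,3 (sum=10), consumes 2 rolls
Frame 4 starts at roll index 6: rolls=9,1 (sum=10), consumes 2 rolls
Frame 5 starts at roll index 8: rolls=7,1 (sum=8), consumes 2 rolls
Frame 6 starts at roll index 10: rolls=0,7 (sum=7), consumes 2 rolls
Frame 7 starts at roll index 12: rolls=4,3 (sum=7), consumes 2 rolls
Frame 8 starts at roll index 14: rolls=1,7 (sum=8), consumes 2 rolls
Frame 9 starts at roll index 16: rolls=9,0 (sum=9), consumes 2 rolls
Frame 10 starts at roll index 18: 3 remaining rolls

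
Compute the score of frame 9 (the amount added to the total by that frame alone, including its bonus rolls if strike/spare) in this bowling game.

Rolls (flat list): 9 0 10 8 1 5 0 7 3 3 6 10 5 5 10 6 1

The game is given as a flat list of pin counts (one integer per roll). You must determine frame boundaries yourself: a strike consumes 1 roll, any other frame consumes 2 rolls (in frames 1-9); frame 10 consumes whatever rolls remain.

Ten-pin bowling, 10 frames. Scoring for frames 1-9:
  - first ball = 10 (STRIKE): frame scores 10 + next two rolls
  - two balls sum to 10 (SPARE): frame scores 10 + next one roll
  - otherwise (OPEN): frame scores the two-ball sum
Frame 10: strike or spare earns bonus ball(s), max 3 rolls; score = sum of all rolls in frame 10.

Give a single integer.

Frame 1: OPEN (9+0=9). Cumulative: 9
Frame 2: STRIKE. 10 + next two rolls (8+1) = 19. Cumulative: 28
Frame 3: OPEN (8+1=9). Cumulative: 37
Frame 4: OPEN (5+0=5). Cumulative: 42
Frame 5: SPARE (7+3=10). 10 + next roll (3) = 13. Cumulative: 55
Frame 6: OPEN (3+6=9). Cumulative: 64
Frame 7: STRIKE. 10 + next two rolls (5+5) = 20. Cumulative: 84
Frame 8: SPARE (5+5=10). 10 + next roll (10) = 20. Cumulative: 104
Frame 9: STRIKE. 10 + next two rolls (6+1) = 17. Cumulative: 121
Frame 10: OPEN. Sum of all frame-10 rolls (6+1) = 7. Cumulative: 128

Answer: 17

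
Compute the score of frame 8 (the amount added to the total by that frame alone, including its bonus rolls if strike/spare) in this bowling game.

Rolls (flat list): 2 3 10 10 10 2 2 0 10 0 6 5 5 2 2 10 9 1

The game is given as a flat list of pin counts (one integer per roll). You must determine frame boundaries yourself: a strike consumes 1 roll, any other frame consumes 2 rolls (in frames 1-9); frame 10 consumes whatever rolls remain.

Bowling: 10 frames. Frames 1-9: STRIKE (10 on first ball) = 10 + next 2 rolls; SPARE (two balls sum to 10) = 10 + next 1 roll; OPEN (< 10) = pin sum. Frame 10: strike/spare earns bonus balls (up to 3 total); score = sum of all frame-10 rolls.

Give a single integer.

Frame 1: OPEN (2+3=5). Cumulative: 5
Frame 2: STRIKE. 10 + next two rolls (10+10) = 30. Cumulative: 35
Frame 3: STRIKE. 10 + next two rolls (10+2) = 22. Cumulative: 57
Frame 4: STRIKE. 10 + next two rolls (2+2) = 14. Cumulative: 71
Frame 5: OPEN (2+2=4). Cumulative: 75
Frame 6: SPARE (0+10=10). 10 + next roll (0) = 10. Cumulative: 85
Frame 7: OPEN (0+6=6). Cumulative: 91
Frame 8: SPARE (5+5=10). 10 + next roll (2) = 12. Cumulative: 103
Frame 9: OPEN (2+2=4). Cumulative: 107
Frame 10: STRIKE. Sum of all frame-10 rolls (10+9+1) = 20. Cumulative: 127

Answer: 12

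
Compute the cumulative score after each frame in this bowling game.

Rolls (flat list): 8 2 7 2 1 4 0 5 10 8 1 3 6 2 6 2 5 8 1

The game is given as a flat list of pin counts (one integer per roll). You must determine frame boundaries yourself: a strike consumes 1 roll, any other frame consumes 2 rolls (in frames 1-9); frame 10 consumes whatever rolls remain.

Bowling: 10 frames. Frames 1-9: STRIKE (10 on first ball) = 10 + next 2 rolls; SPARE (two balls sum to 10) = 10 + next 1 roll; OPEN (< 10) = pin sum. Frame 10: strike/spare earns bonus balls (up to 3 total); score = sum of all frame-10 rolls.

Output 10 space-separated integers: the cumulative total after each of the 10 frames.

Answer: 17 26 31 36 55 64 73 81 88 97

Derivation:
Frame 1: SPARE (8+2=10). 10 + next roll (7) = 17. Cumulative: 17
Frame 2: OPEN (7+2=9). Cumulative: 26
Frame 3: OPEN (1+4=5). Cumulative: 31
Frame 4: OPEN (0+5=5). Cumulative: 36
Frame 5: STRIKE. 10 + next two rolls (8+1) = 19. Cumulative: 55
Frame 6: OPEN (8+1=9). Cumulative: 64
Frame 7: OPEN (3+6=9). Cumulative: 73
Frame 8: OPEN (2+6=8). Cumulative: 81
Frame 9: OPEN (2+5=7). Cumulative: 88
Frame 10: OPEN. Sum of all frame-10 rolls (8+1) = 9. Cumulative: 97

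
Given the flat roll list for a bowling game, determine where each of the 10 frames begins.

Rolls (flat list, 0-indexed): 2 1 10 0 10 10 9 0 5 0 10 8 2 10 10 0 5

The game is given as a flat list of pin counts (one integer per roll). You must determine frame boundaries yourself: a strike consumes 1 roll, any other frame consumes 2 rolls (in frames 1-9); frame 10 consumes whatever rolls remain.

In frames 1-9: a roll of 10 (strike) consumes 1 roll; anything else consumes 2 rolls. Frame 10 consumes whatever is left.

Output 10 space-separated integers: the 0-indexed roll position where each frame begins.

Frame 1 starts at roll index 0: rolls=2,1 (sum=3), consumes 2 rolls
Frame 2 starts at roll index 2: roll=10 (strike), consumes 1 roll
Frame 3 starts at roll index 3: rolls=0,10 (sum=10), consumes 2 rolls
Frame 4 starts at roll index 5: roll=10 (strike), consumes 1 roll
Frame 5 starts at roll index 6: rolls=9,0 (sum=9), consumes 2 rolls
Frame 6 starts at roll index 8: rolls=5,0 (sum=5), consumes 2 rolls
Frame 7 starts at roll index 10: roll=10 (strike), consumes 1 roll
Frame 8 starts at roll index 11: rolls=8,2 (sum=10), consumes 2 rolls
Frame 9 starts at roll index 13: roll=10 (strike), consumes 1 roll
Frame 10 starts at roll index 14: 3 remaining rolls

Answer: 0 2 3 5 6 8 10 11 13 14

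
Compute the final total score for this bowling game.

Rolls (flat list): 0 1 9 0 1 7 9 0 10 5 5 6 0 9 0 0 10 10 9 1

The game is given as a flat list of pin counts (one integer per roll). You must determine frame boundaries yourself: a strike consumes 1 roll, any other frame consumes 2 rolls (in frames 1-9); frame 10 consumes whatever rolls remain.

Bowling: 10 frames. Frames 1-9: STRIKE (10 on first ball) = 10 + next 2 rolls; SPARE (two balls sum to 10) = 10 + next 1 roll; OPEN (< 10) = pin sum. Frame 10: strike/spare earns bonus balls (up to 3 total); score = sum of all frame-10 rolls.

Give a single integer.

Answer: 118

Derivation:
Frame 1: OPEN (0+1=1). Cumulative: 1
Frame 2: OPEN (9+0=9). Cumulative: 10
Frame 3: OPEN (1+7=8). Cumulative: 18
Frame 4: OPEN (9+0=9). Cumulative: 27
Frame 5: STRIKE. 10 + next two rolls (5+5) = 20. Cumulative: 47
Frame 6: SPARE (5+5=10). 10 + next roll (6) = 16. Cumulative: 63
Frame 7: OPEN (6+0=6). Cumulative: 69
Frame 8: OPEN (9+0=9). Cumulative: 78
Frame 9: SPARE (0+10=10). 10 + next roll (10) = 20. Cumulative: 98
Frame 10: STRIKE. Sum of all frame-10 rolls (10+9+1) = 20. Cumulative: 118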